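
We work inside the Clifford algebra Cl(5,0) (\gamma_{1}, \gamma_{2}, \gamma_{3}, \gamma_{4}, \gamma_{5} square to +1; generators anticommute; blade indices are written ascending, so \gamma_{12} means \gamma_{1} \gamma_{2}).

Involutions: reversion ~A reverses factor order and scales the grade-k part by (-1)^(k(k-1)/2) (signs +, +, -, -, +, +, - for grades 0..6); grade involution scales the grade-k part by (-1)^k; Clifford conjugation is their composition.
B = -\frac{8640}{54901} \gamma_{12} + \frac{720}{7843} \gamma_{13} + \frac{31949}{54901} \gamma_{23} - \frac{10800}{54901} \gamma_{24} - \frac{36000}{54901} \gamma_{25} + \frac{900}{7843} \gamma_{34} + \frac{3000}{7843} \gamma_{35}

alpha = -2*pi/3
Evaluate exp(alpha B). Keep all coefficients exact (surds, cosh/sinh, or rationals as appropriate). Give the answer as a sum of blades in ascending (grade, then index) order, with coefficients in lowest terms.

B^2 term by term: the squares give (-\frac{8640}{54901})^2*(\gamma_{12})^2 + (\frac{720}{7843})^2*(\gamma_{13})^2 + (\frac{31949}{54901})^2*(\gamma_{23})^2 + (-\frac{10800}{54901})^2*(\gamma_{24})^2 + (-\frac{36000}{54901})^2*(\gamma_{25})^2 + (\frac{900}{7843})^2*(\gamma_{34})^2 + (\frac{3000}{7843})^2*(\gamma_{35})^2 = \frac{74649600}{3014119801}*(-1) + \frac{518400}{61512649}*(-1) + \frac{1020738601}{3014119801}*(-1) + \frac{116640000}{3014119801}*(-1) + \frac{1296000000}{3014119801}*(-1) + \frac{810000}{61512649}*(-1) + \frac{9000000}{61512649}*(-1) = -1 (each basis 2-blade squares to minus the product of its generators' squares); cross terms between blades sharing an index anticommute and cancel; the commuting (index-disjoint) pairs give grade-4 terms 2*c*c'*(blade product), which cancel blade by blade — \gamma_{1234}: -\frac{15552000}{430588543} + \frac{15552000}{430588543} = 0; \gamma_{1235}: -\frac{51840000}{430588543} + \frac{51840000}{430588543} = 0; \gamma_{2345}: \frac{64800000}{430588543} - \frac{64800000}{430588543} = 0 — confirming B is simple. So B^2 = -1.
B^2 = -1 — the series telescopes trigonometrically here: l = 1, alpha*l = - \frac{2 \pi}{3}, so exp(alpha B) = cos(- \frac{2 \pi}{3}) + (sin(- \frac{2 \pi}{3})/1)*B = - \frac{1}{2} + (- \frac{\sqrt{3}}{2})*B.
Answer: - \frac{1}{2} + \frac{4320 \sqrt{3}}{54901} \gamma_{12} - \frac{360 \sqrt{3}}{7843} \gamma_{13} - \frac{31949 \sqrt{3}}{109802} \gamma_{23} + \frac{5400 \sqrt{3}}{54901} \gamma_{24} + \frac{18000 \sqrt{3}}{54901} \gamma_{25} - \frac{450 \sqrt{3}}{7843} \gamma_{34} - \frac{1500 \sqrt{3}}{7843} \gamma_{35}


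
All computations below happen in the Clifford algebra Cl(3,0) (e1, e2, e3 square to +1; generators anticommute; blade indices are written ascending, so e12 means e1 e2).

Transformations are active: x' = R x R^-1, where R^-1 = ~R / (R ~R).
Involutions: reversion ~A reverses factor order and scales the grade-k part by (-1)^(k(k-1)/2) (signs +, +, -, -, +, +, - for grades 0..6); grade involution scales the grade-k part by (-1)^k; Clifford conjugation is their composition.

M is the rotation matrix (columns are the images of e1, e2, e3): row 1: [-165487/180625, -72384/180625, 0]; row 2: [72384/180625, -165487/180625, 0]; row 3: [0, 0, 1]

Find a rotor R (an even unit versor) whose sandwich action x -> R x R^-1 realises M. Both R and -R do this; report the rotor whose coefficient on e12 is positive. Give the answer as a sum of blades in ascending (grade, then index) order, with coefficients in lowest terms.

Method: write R = a + b12*e12 + b13*e13 + b23*e23 with a^2 + b12^2 + b13^2 + b23^2 = 1 (so R^-1 = ~R). Expanding the columns R e_j ~R gives tr M = 4a^2 - 1 and, from the antisymmetric part, M21 - M12 = -4a*b12, M13 - M31 = 4a*b13, M32 - M23 = -4a*b23.
Here tr M = -150349/180625, so a^2 = (1 + tr M)/4 = 7569/180625 and a = ±87/425. Taking a = 87/425: M21 - M12 = 144768/180625, M13 - M31 = 0, M32 - M23 = 0, giving b12 = -416/425, b13 = 0, b23 = 0, i.e. R = 87/425 - 416/425*e12.
Its e12 coefficient is negative, so report the other preimage -R.
Answer: -87/425 + 416/425*e12. Note: both R and -R realise this M (trace -150349/180625); the covering map identifies them, and the e12-coefficient sign is the tie-breaker.


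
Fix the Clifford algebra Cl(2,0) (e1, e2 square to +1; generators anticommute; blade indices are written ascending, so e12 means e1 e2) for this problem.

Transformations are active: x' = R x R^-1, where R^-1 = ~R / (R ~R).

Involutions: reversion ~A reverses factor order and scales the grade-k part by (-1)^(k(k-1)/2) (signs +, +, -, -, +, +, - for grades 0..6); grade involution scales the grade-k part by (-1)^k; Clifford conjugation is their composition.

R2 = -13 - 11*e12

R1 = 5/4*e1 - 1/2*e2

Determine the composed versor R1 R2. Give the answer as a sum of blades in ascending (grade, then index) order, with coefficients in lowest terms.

Distribute over the terms of R1 (each basis-blade product reordered to ascending indices, repeated generators contracted through their squares):
(5/4*e1) R2 = -65/4*e1 - 55/4*e2
(-1/2*e2) R2 = -11/2*e1 + 13/2*e2
Summing the partial products and collecting blades:
Answer: -87/4*e1 - 29/4*e2


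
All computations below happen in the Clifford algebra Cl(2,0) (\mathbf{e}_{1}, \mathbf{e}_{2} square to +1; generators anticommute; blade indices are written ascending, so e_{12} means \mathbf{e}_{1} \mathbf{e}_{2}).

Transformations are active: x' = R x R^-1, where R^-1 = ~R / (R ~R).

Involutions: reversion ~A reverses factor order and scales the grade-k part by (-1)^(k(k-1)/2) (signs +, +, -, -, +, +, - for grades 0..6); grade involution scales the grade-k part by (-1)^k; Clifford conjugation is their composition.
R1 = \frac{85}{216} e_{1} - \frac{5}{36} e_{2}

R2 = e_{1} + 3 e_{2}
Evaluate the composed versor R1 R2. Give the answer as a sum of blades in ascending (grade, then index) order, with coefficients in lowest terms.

Distribute over the terms of R1 (each basis-blade product reordered to ascending indices, repeated generators contracted through their squares):
(\frac{85}{216} e_{1}) R2 = \frac{85}{216} + \frac{85}{72} e_{12}
(-\frac{5}{36} e_{2}) R2 = -\frac{5}{12} + \frac{5}{36} e_{12}
Summing the partial products and collecting blades:
Answer: -\frac{5}{216} + \frac{95}{72} e_{12}


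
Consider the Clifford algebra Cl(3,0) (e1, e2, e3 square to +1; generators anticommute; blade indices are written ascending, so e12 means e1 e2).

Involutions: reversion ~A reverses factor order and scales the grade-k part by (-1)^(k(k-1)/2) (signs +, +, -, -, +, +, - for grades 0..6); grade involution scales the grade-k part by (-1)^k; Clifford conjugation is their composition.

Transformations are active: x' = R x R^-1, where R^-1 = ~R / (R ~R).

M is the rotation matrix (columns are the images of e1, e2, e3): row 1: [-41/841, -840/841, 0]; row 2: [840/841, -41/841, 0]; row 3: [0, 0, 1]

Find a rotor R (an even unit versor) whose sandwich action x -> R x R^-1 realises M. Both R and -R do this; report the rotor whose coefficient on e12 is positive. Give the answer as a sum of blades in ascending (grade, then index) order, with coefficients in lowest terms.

Method: write R = a + b12*e12 + b13*e13 + b23*e23 with a^2 + b12^2 + b13^2 + b23^2 = 1 (so R^-1 = ~R). Expanding the columns R e_j ~R gives tr M = 4a^2 - 1 and, from the antisymmetric part, M21 - M12 = -4a*b12, M13 - M31 = 4a*b13, M32 - M23 = -4a*b23.
Here tr M = 759/841, so a^2 = (1 + tr M)/4 = 400/841 and a = ±20/29. Taking a = 20/29: M21 - M12 = 1680/841, M13 - M31 = 0, M32 - M23 = 0, giving b12 = -21/29, b13 = 0, b23 = 0, i.e. R = 20/29 - 21/29*e12.
Its e12 coefficient is negative, so report the other preimage -R.
Answer: -20/29 + 21/29*e12. Key observation: the double cover Spin(3) -> SO(3) sends R and -R to the same matrix (trace 759/841 here), so the stated sign of the e12 coefficient is what selects one sheet.


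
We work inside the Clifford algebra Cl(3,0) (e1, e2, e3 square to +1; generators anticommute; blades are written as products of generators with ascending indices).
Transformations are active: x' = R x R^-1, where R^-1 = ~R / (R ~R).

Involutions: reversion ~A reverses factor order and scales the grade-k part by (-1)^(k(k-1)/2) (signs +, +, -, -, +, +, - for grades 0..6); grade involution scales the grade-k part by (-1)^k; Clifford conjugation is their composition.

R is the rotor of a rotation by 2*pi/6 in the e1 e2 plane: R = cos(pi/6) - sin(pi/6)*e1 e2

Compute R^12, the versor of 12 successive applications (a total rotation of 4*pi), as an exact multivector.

The rotor phase is half the rotation angle and phases add under composition, so 12 steps in the e1 e2 plane accumulate phase 12*(pi/6) = 2*pi: R^12 = cos(2*pi) - sin(2*pi)*e1 e2.
cos(2*pi) = 1 and sin(2*pi) = 0, so R^12 = 1. The total rotation 4*pi is 2 full turns, so every vector returns to itself, yet the rotor is +1, back on the identity sheet (an even number of 2*pi turns).
Answer: 1


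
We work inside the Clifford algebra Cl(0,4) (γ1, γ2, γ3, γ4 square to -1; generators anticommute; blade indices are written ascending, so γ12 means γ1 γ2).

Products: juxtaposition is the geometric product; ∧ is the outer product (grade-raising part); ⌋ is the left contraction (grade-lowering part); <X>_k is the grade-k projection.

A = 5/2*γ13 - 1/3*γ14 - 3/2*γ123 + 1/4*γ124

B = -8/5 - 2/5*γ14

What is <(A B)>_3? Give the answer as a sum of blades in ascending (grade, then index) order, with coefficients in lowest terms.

step 1: -2/15 - 1/10*γ2 - 4*γ13 + 8/15*γ14 - γ34 + 12/5*γ123 - 2/5*γ124 - 3/5*γ234
step 2: 12/5*γ123 - 2/5*γ124 - 3/5*γ234
Answer: 12/5*γ123 - 2/5*γ124 - 3/5*γ234


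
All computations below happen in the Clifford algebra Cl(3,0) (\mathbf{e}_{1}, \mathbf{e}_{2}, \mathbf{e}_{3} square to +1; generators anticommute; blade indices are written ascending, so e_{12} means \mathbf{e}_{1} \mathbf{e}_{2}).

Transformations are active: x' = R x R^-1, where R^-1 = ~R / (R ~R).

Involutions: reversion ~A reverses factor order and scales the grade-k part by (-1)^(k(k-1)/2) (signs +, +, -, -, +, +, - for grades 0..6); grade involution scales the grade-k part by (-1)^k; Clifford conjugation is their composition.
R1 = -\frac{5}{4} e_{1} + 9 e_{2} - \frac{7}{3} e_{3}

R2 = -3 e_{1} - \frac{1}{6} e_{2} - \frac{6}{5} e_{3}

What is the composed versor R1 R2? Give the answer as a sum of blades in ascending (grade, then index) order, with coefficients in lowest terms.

Distribute over the terms of R1 (each basis-blade product reordered to ascending indices, repeated generators contracted through their squares):
(-\frac{5}{4} e_{1}) R2 = \frac{15}{4} + \frac{5}{24} e_{12} + \frac{3}{2} e_{13}
(9 e_{2}) R2 = -\frac{3}{2} + 27 e_{12} - \frac{54}{5} e_{23}
(-\frac{7}{3} e_{3}) R2 = \frac{14}{5} - 7 e_{13} - \frac{7}{18} e_{23}
Summing the partial products and collecting blades:
Answer: \frac{101}{20} + \frac{653}{24} e_{12} - \frac{11}{2} e_{13} - \frac{1007}{90} e_{23}


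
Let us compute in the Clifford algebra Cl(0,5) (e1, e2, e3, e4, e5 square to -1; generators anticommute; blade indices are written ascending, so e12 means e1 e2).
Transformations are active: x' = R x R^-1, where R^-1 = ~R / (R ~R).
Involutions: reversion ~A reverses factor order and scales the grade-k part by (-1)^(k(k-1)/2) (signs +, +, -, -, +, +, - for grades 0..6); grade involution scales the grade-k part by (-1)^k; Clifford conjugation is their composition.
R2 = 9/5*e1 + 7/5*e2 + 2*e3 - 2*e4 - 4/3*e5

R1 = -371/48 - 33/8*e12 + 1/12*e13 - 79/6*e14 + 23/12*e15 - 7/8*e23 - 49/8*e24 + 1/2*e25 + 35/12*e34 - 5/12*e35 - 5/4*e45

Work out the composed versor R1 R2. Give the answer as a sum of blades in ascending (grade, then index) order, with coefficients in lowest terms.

Distribute over the terms of R2 (each basis-blade product reordered to ascending indices, repeated generators contracted through their squares):
R1 (9/5*e1) = -1113/80*e1 - 297/40*e2 + 3/20*e3 - 237/10*e4 + 69/20*e5 - 63/40*e123 - 441/40*e124 + 9/10*e125 + 21/4*e134 - 3/4*e135 - 9/4*e145
R1 (7/5*e2) = 231/40*e1 - 2597/240*e2 - 49/40*e3 - 343/40*e4 + 7/10*e5 - 7/60*e123 + 553/30*e124 - 161/60*e125 + 49/12*e234 - 7/12*e235 - 7/4*e245
R1 (2*e3) = -1/6*e1 + 7/4*e2 - 371/24*e3 + 35/6*e4 - 5/6*e5 - 33/4*e123 + 79/3*e134 - 23/6*e135 + 49/4*e234 - e235 - 5/2*e345
R1 (-2*e4) = -79/3*e1 - 49/4*e2 + 35/6*e3 + 371/24*e4 + 5/2*e5 + 33/4*e124 - 1/6*e134 + 23/6*e145 + 7/4*e234 + e245 - 5/6*e345
R1 (-4/3*e5) = 23/9*e1 + 2/3*e2 - 5/9*e3 - 5/3*e4 + 371/36*e5 + 11/2*e125 - 1/9*e135 + 158/9*e145 + 7/6*e235 + 49/6*e245 - 35/9*e345
Summing the partial products and collecting blades:
Answer: -23099/720*e1 - 6739/240*e2 - 1013/90*e3 - 253/20*e4 + 1451/90*e5 - 1193/120*e123 + 1879/120*e124 + 223/60*e125 + 377/12*e134 - 169/36*e135 + 689/36*e145 + 217/12*e234 - 5/12*e235 + 89/12*e245 - 65/9*e345


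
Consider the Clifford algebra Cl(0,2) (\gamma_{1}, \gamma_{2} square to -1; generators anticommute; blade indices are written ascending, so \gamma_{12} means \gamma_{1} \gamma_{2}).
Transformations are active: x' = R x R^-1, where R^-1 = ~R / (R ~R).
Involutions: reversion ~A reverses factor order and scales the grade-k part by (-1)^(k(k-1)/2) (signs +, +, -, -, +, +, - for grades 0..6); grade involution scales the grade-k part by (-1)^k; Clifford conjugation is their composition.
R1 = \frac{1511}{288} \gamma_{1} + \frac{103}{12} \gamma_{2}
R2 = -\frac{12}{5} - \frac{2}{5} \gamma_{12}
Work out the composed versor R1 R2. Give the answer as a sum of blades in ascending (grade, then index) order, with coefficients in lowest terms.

Distribute over the terms of R1 (each basis-blade product reordered to ascending indices, repeated generators contracted through their squares):
(\frac{1511}{288} \gamma_{1}) R2 = -\frac{1511}{120} \gamma_{1} + \frac{1511}{720} \gamma_{2}
(\frac{103}{12} \gamma_{2}) R2 = -\frac{103}{30} \gamma_{1} - \frac{103}{5} \gamma_{2}
Summing the partial products and collecting blades:
Answer: -\frac{641}{40} \gamma_{1} - \frac{13321}{720} \gamma_{2}


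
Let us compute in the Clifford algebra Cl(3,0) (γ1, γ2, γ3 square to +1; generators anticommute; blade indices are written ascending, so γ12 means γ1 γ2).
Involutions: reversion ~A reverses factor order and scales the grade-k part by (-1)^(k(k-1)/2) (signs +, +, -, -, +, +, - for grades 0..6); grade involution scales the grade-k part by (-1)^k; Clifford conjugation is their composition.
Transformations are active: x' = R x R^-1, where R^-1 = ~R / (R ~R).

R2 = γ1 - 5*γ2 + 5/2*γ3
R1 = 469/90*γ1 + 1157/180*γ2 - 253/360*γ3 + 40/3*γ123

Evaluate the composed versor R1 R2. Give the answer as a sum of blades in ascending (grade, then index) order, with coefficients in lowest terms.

Distribute over the terms of R2 (each basis-blade product reordered to ascending indices, repeated generators contracted through their squares):
R1 (γ1) = 469/90 - 1157/180*γ12 + 253/360*γ13 + 40/3*γ23
R1 (-5*γ2) = -1157/36 - 469/18*γ12 + 200/3*γ13 - 253/72*γ23
R1 (5/2*γ3) = -253/144 + 100/3*γ12 + 469/36*γ13 + 1157/72*γ23
Summing the partial products and collecting blades:
Answer: -20653/720 + 17/20*γ12 + 28943/360*γ13 + 233/9*γ23


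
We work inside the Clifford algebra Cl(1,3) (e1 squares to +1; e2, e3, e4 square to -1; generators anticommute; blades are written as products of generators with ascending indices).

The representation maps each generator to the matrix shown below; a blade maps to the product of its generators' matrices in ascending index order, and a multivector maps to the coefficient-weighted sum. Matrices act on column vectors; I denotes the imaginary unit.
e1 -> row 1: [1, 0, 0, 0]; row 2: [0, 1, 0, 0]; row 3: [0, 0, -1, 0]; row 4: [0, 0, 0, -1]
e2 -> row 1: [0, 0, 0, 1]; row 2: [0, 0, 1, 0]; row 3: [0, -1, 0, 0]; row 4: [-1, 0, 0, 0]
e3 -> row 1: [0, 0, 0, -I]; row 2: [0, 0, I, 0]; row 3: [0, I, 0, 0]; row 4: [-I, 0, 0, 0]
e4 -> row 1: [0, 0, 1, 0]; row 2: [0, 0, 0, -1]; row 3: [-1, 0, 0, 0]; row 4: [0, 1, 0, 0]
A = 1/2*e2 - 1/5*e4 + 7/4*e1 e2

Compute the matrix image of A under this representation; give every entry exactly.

Bivector images (products of the table entries): rho(e1 e2) = rho(e1)rho(e2) = row 1: [0, 0, 0, 1]; row 2: [0, 0, 1, 0]; row 3: [0, 1, 0, 0]; row 4: [1, 0, 0, 0].
M = (1/2)*rho(e2) + (-1/5)*rho(e4) + (7/4)*rho(e1 e2), summed entrywise:
Answer: row 1: [0, 0, -1/5, 9/4]; row 2: [0, 0, 9/4, 1/5]; row 3: [1/5, 5/4, 0, 0]; row 4: [5/4, -1/5, 0, 0]


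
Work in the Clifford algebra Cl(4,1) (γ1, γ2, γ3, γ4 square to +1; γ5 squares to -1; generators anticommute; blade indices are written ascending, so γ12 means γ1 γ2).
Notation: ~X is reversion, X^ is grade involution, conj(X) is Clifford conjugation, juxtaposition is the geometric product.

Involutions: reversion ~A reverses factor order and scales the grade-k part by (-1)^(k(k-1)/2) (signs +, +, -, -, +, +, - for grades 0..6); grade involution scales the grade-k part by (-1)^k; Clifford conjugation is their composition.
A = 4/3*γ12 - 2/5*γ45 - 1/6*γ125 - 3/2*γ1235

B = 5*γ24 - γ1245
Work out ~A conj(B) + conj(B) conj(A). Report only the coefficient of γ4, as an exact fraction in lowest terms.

first term: 1/6*γ4 - 2/5*γ12 + 20/3*γ14 + 2*γ25 - 3/2*γ34 - 4/3*γ45 - 5/6*γ145 - 15/2*γ1345
second term: 1/6*γ4 - 2/5*γ12 - 20/3*γ14 - 2*γ25 + 3/2*γ34 - 4/3*γ45 - 5/6*γ145 + 15/2*γ1345
Answer: 1/3


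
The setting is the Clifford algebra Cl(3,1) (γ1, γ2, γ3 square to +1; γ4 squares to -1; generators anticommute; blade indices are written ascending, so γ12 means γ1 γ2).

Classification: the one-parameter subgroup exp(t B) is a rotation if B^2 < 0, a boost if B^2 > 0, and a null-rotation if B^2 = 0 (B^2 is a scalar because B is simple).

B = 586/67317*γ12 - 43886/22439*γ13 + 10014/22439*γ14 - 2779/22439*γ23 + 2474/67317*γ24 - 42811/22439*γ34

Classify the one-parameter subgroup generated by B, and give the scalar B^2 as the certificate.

B^2 term by term: the squares give (586/67317)^2*(γ12)^2 + (-43886/22439)^2*(γ13)^2 + (10014/22439)^2*(γ14)^2 + (-2779/22439)^2*(γ23)^2 + (2474/67317)^2*(γ24)^2 + (-42811/22439)^2*(γ34)^2 = 343396/4531578489*(-1) + 1925980996/503508721*(-1) + 100280196/503508721*(+1) + 7722841/503508721*(-1) + 6120676/4531578489*(+1) + 1832781721/503508721*(+1) = 0 (each basis 2-blade squares to minus the product of its generators' squares); cross terms between blades sharing an index anticommute and cancel; the commuting (index-disjoint) pairs give grade-4 terms 2*c*c'*(blade product), which cancel blade by blade — γ1234: -50174492/1510526163 + 217147928/1510526163 - 55657812/503508721 = 0 — confirming B is simple. So B^2 = 0.
Answer: null-rotation, certificate B^2 = 0. No conjugation can change B^2 = 0; the sign gives the class.


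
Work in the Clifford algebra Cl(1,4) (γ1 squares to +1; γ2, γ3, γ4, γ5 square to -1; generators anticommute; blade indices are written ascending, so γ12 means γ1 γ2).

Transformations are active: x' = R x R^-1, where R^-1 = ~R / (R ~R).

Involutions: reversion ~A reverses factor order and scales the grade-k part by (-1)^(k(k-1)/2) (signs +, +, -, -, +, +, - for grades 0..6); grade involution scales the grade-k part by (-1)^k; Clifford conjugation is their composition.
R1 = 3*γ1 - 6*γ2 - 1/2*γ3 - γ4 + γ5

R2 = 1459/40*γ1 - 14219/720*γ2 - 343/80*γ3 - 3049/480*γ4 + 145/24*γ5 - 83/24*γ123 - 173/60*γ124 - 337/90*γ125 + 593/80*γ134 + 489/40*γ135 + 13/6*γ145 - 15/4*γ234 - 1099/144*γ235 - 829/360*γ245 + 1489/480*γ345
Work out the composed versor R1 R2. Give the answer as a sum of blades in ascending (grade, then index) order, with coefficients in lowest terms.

Distribute over the terms of R1 (each basis-blade product reordered to ascending indices, repeated generators contracted through their squares):
(3*γ1) R2 = 4377/40 - 14219/240*γ12 - 1029/80*γ13 - 3049/160*γ14 + 145/8*γ15 - 83/8*γ23 - 173/20*γ24 - 337/30*γ25 + 1779/80*γ34 + 1467/40*γ35 + 13/2*γ45 - 45/4*γ1234 - 1099/48*γ1235 - 829/120*γ1245 + 1489/160*γ1345
(-6*γ2) R2 = -14219/120 + 4377/20*γ12 + 83/4*γ13 + 173/10*γ14 + 337/15*γ15 + 1029/40*γ23 + 3049/80*γ24 - 145/4*γ25 - 45/2*γ34 - 1099/24*γ35 - 829/60*γ45 + 1779/40*γ1234 + 1467/20*γ1235 + 13*γ1245 - 1489/80*γ2345
(-1/2*γ3) R2 = -343/160 - 83/48*γ12 + 1459/80*γ13 - 593/160*γ14 - 489/80*γ15 - 14219/1440*γ23 + 15/8*γ24 + 1099/288*γ25 + 3049/960*γ34 - 145/48*γ35 + 1489/960*γ45 + 173/120*γ1234 + 337/180*γ1235 + 13/12*γ1345 - 829/720*γ2345
(-γ4) R2 = -3049/480 - 173/60*γ12 + 593/80*γ13 + 1459/40*γ14 - 13/6*γ15 - 15/4*γ23 - 14219/720*γ24 + 829/360*γ25 - 343/80*γ34 - 1489/480*γ35 - 145/24*γ45 - 83/24*γ1234 + 337/90*γ1245 - 489/40*γ1345 + 1099/144*γ2345
(γ5) R2 = -145/24 + 337/90*γ12 - 489/40*γ13 - 13/6*γ14 - 1459/40*γ15 + 1099/144*γ23 + 829/360*γ24 + 14219/720*γ25 - 1489/480*γ34 + 343/80*γ35 + 3049/480*γ45 + 83/24*γ1235 + 173/60*γ1245 - 593/80*γ1345 + 15/4*γ2345
Summing the partial products and collecting blades:
Answer: -1133/48 + 11429/72*γ12 + 341/16*γ13 + 6923/240*γ14 - 333/80*γ15 + 2695/288*γ23 + 1667/120*γ24 - 31127/1440*γ25 - 4297/960*γ34 - 5257/480*γ35 - 5237/960*γ45 + 749/24*γ1234 + 8033/144*γ1235 + 4579/360*γ1245 - 4439/480*γ1345 - 1207/144*γ2345


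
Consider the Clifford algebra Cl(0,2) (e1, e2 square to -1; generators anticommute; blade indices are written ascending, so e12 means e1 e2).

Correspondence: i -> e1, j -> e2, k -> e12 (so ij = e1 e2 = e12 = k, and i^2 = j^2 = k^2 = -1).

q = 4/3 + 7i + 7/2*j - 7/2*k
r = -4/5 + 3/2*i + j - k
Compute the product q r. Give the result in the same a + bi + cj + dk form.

In blades: q = 4/3 + 7*e1 + 7/2*e2 - 7/2*e12, r = -4/5 + 3/2*e1 + e2 - e12.
Distribute q over r term by term (generator squares from the signature, products reordered to ascending indices): (4/3)*r = -16/15 + 2*e1 + 4/3*e2 - 4/3*e12; (7*e1)*r = -21/2 - 28/5*e1 + 7*e2 + 7*e12; (7/2*e2)*r = -7/2 - 7/2*e1 - 14/5*e2 - 21/4*e12; (-7/2*e12)*r = -7/2 + 7/2*e1 - 21/4*e2 + 14/5*e12.
Sum: -557/30 - 18/5*e1 + 17/60*e2 + 193/60*e12; translating back through the correspondence:
Answer: -557/30 - 18/5*i + 17/60*j + 193/60*k


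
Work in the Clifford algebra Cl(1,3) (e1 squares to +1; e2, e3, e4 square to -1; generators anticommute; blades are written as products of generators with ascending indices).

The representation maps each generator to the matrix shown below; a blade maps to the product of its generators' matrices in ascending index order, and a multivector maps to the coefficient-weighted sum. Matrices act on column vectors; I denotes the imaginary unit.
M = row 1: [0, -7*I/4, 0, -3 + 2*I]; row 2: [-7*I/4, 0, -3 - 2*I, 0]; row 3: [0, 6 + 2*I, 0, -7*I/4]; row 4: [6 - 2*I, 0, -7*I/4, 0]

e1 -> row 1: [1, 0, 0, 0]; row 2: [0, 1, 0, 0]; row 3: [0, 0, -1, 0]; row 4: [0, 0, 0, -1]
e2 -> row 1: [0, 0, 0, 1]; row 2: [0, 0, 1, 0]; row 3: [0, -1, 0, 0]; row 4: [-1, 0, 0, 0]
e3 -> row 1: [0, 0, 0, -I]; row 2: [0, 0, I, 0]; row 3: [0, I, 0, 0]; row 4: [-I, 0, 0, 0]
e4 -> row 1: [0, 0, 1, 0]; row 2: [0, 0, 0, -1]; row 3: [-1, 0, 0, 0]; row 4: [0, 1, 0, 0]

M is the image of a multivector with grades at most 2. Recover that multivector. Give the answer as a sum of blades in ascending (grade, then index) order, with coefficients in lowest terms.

Method: the blade images are trace-orthogonal — tr(rho(e_A) rho(e_B)^-1) = 4 if A = B and 0 otherwise — and rho(e_A)^-1 = (e_A)^2 * rho(e_A) with (e_A)^2 = +1 or -1, so the coefficient of e_A in the preimage is (e_A)^2 * tr(M rho(e_A))/4.
Nonzero projections over blades of grade <= 2: e2: (e2)^2 = -1, tr(M rho(e2)) = 18, coefficient -9/2; e1 e2: (e1 e2)^2 = +1, tr(M rho(e1 e2)) = 6, coefficient 3/2; e1 e3: (e1 e3)^2 = +1, tr(M rho(e1 e3)) = -8, coefficient -2; e3 e4: (e3 e4)^2 = -1, tr(M rho(e3 e4)) = -7, coefficient 7/4. Every other blade of grade <= 2 projects to 0.
Answer: -9/2*e2 + 3/2*e1 e2 - 2*e1 e3 + 7/4*e3 e4


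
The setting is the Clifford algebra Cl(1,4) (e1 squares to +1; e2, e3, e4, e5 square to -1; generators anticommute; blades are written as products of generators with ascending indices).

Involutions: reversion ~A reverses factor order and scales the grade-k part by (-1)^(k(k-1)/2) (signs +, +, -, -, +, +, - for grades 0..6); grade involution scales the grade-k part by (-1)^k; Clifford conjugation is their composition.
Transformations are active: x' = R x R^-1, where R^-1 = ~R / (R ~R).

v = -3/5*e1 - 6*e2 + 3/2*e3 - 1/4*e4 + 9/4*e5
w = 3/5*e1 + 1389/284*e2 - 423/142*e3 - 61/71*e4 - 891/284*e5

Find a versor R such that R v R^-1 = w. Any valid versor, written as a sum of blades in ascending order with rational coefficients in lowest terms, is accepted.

Key observation: q(v) = q(w) = -8603/200 (sandwiches preserve the norm), so R = v + w = -315/284*e2 - 105/71*e3 - 315/284*e4 - 63/71*e5 works whenever it is invertible — the component of v along it is kept and (v - w)/2 reverses, sending v to w.
Answer: -315/284*e2 - 105/71*e3 - 315/284*e4 - 63/71*e5


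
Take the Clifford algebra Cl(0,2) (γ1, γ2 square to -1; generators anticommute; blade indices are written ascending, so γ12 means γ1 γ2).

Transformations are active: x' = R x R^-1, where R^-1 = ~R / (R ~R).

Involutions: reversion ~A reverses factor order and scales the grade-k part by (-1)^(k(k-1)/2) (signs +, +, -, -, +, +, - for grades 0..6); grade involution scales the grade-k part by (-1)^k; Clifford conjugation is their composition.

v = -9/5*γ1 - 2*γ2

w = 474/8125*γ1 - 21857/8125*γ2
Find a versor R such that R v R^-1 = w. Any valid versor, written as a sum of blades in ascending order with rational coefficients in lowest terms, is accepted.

Since q(v) = q(w) = -181/25, the sum R = v + w = -14151/8125*γ1 - 38107/8125*γ2 does the job whenever invertible.
Answer: -14151/8125*γ1 - 38107/8125*γ2


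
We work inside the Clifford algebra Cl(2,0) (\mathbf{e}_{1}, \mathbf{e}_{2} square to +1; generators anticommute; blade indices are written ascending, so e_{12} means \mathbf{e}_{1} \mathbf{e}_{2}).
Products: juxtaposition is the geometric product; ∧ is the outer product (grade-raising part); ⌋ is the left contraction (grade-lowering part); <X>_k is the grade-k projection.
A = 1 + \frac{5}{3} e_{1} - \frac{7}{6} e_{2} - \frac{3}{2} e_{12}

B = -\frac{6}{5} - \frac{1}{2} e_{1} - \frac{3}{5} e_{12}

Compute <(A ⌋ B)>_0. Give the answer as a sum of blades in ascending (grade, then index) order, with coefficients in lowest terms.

step 1: -\frac{44}{15} - \frac{6}{5} e_{1} - e_{2} - \frac{3}{5} e_{12}
step 2: -\frac{44}{15}
Answer: -\frac{44}{15}


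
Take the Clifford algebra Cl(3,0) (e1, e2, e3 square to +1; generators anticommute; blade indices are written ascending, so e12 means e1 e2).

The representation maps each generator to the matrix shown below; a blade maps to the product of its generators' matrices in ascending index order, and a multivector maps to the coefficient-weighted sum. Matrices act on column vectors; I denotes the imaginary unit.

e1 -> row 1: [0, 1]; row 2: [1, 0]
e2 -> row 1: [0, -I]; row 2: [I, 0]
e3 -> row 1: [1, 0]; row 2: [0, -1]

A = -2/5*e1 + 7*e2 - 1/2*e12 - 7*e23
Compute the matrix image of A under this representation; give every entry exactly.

Bivector images (products of the table entries): rho(e12) = rho(e1)rho(e2) = row 1: [I, 0]; row 2: [0, -I]; rho(e23) = rho(e2)rho(e3) = row 1: [0, I]; row 2: [I, 0].
M = (-2/5)*rho(e1) + (7)*rho(e2) + (-1/2)*rho(e12) + (-7)*rho(e23), summed entrywise:
Answer: row 1: [-I/2, -2/5 - 14*I]; row 2: [-2/5, I/2]


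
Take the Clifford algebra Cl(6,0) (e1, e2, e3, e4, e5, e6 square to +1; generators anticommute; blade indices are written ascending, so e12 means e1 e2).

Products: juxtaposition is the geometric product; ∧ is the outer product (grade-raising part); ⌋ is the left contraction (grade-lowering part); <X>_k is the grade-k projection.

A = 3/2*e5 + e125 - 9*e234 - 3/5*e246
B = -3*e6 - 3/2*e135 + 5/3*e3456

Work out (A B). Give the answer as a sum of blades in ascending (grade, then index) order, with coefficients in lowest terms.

step 1: -9/4*e13 + 3/2*e23 + 9/5*e24 - 9/2*e56 - e235 + 15*e256 + 5/2*e346 + 27/2*e1245 - 3*e1256 + 27*e2346 + 5/3*e12346 + 9/10*e123456
Answer: -9/4*e13 + 3/2*e23 + 9/5*e24 - 9/2*e56 - e235 + 15*e256 + 5/2*e346 + 27/2*e1245 - 3*e1256 + 27*e2346 + 5/3*e12346 + 9/10*e123456


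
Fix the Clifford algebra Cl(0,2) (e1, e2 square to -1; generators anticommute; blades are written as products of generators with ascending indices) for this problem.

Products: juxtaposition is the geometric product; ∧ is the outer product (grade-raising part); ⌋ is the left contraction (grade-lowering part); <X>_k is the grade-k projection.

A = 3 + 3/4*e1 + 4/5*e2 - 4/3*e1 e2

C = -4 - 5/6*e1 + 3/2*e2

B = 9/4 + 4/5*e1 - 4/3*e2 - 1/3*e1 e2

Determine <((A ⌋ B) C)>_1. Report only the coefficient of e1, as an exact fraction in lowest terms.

step 1: 1219/180 + 32/15*e1 - 15/4*e2 - e1 e2
step 2: -7087/360 - 13691/1080*e1 + 3119/120*e2 + 163/40*e1 e2
step 3: -13691/1080*e1 + 3119/120*e2
Answer: -13691/1080


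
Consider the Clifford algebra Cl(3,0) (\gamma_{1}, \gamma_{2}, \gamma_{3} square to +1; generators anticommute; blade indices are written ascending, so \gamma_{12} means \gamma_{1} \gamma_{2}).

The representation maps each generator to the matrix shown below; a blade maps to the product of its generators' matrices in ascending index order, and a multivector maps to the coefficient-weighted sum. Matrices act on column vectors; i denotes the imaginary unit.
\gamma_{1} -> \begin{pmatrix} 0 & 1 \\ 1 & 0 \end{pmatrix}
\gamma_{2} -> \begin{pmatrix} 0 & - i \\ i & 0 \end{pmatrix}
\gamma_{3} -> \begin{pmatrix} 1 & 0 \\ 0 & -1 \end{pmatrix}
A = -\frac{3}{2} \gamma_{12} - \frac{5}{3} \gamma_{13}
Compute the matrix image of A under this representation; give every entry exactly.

Bivector images (products of the table entries): rho(\gamma_{12}) = rho(\gamma_{1})rho(\gamma_{2}) = \begin{pmatrix} i & 0 \\ 0 & - i \end{pmatrix}; rho(\gamma_{13}) = rho(\gamma_{1})rho(\gamma_{3}) = \begin{pmatrix} 0 & -1 \\ 1 & 0 \end{pmatrix}.
M = (-\frac{3}{2})*rho(\gamma_{12}) + (-\frac{5}{3})*rho(\gamma_{13}), summed entrywise:
Answer: \begin{pmatrix} - \frac{3 i}{2} & \frac{5}{3} \\ - \frac{5}{3} & \frac{3 i}{2} \end{pmatrix}


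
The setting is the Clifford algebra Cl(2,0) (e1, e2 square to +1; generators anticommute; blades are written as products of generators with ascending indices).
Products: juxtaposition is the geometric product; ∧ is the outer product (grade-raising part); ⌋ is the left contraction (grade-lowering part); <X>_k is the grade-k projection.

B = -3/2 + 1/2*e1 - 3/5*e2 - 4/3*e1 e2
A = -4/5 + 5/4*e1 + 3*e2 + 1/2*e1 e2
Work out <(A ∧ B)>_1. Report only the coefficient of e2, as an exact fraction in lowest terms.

step 1: 6/5 - 91/40*e1 - 201/50*e2 - 29/15*e1 e2
step 2: -91/40*e1 - 201/50*e2
Answer: -201/50


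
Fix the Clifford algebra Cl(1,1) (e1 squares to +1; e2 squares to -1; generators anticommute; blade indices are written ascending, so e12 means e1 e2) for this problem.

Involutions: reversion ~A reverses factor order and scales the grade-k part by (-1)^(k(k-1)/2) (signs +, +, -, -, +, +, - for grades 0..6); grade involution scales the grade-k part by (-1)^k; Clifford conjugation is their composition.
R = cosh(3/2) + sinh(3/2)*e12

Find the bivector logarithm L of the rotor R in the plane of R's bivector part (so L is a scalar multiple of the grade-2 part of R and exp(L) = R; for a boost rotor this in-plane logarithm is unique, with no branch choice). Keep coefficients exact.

The scalar part of R is cosh(3/2), which fixes the rapidity magnitude through cosh (cosh is even, so it cannot fix the sign — the bivector part carries that); dividing the bivector part by sinh of the rapidity gives the plane, and L = rapidity * plane, where the joint sign ambiguity of (rapidity, plane) cancels in the product.
Concretely: cosh(rapidity) = cosh(3/2) gives rapidity = ±3/2, and since rapidity/sinh(rapidity) is even the sign is immaterial: L = (rapidity/sinh(rapidity)) * <R>_2 = (3/(2*sinh(3/2))) * <R>_2.
Answer: 3/2*e12


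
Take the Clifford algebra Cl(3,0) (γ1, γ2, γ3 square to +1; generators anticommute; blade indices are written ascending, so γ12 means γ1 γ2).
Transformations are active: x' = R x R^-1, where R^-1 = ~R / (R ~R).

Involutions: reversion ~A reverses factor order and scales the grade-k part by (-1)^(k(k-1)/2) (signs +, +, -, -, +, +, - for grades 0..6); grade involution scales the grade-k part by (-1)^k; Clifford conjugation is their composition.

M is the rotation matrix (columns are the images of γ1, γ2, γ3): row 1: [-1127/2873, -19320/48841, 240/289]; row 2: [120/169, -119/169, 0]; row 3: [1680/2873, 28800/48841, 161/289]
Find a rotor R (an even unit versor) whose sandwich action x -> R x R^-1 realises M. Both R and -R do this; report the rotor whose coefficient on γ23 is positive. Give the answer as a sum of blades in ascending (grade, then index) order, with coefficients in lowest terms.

Method: write R = a + b12*γ12 + b13*γ13 + b23*γ23 with a^2 + b12^2 + b13^2 + b23^2 = 1 (so R^-1 = ~R). Expanding the columns R e_j ~R gives tr M = 4a^2 - 1 and, from the antisymmetric part, M21 - M12 = -4a*b12, M13 - M31 = 4a*b13, M32 - M23 = -4a*b23.
Here tr M = -26341/48841, so a^2 = (1 + tr M)/4 = 5625/48841 and a = ±75/221. Taking a = 75/221: M21 - M12 = 54000/48841, M13 - M31 = 12000/48841, M32 - M23 = 28800/48841, giving b12 = -180/221, b13 = 40/221, b23 = -96/221, i.e. R = 75/221 - 180/221*γ12 + 40/221*γ13 - 96/221*γ23.
Its γ23 coefficient is negative, so report the other preimage -R.
Answer: -75/221 + 180/221*γ12 - 40/221*γ13 + 96/221*γ23. Why the constraint matters: R and -R act identically through the sandwich — M has trace -26341/48841 either way — so only the sign condition on γ23 picks one of the two preimages.


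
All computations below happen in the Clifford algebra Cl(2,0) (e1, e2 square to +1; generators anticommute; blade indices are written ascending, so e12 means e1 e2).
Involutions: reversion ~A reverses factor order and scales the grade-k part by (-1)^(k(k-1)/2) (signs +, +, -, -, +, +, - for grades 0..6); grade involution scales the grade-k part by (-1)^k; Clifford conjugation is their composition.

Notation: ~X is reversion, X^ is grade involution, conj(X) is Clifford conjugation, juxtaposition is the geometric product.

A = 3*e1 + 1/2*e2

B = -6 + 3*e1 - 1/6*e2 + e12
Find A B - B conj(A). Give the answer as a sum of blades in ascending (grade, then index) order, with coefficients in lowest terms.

first term: 107/12 - 37/2*e1 - 2*e12
second term: -107/12 + 35/2*e1 + 6*e2 - 2*e12
Answer: 107/6 - 36*e1 - 6*e2


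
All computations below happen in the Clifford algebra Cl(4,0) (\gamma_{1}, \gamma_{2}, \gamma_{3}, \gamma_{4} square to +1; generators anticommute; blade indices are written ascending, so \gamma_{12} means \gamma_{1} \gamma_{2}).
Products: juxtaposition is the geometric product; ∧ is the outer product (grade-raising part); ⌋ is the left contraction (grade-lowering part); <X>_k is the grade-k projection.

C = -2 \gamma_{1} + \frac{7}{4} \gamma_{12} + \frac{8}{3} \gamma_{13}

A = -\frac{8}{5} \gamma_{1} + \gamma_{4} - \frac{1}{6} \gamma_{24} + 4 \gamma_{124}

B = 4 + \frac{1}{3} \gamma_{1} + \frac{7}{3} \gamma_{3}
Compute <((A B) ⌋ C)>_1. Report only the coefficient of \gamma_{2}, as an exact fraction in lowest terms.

step 1: -\frac{8}{15} - \frac{32}{5} \gamma_{1} + 4 \gamma_{4} - \frac{56}{15} \gamma_{13} - \frac{1}{3} \gamma_{14} + \frac{2}{3} \gamma_{24} - \frac{7}{3} \gamma_{34} + \frac{287}{18} \gamma_{124} + \frac{7}{18} \gamma_{234} - \frac{28}{3} \gamma_{1234}
step 2: \frac{1024}{45} + \frac{16}{15} \gamma_{1} - \frac{56}{5} \gamma_{2} - \frac{256}{15} \gamma_{3} - \frac{14}{15} \gamma_{12} - \frac{64}{45} \gamma_{13}
step 3: \frac{16}{15} \gamma_{1} - \frac{56}{5} \gamma_{2} - \frac{256}{15} \gamma_{3}
Answer: -\frac{56}{5}


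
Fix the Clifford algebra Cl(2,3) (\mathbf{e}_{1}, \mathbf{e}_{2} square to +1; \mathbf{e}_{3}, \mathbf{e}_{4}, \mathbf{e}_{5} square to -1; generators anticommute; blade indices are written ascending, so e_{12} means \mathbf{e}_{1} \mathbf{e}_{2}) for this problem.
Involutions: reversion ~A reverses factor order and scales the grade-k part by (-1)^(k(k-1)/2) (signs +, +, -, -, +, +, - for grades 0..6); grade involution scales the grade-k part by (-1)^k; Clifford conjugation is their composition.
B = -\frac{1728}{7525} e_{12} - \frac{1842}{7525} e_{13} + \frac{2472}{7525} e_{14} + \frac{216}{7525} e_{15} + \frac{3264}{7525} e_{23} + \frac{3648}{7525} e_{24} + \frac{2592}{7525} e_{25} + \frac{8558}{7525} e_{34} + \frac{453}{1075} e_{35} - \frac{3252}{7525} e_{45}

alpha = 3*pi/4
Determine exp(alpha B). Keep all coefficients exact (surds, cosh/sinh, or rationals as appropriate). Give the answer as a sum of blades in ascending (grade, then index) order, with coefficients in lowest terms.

B^2 term by term: the squares give (-\frac{1728}{7525})^2*(e_{12})^2 + (-\frac{1842}{7525})^2*(e_{13})^2 + (\frac{2472}{7525})^2*(e_{14})^2 + (\frac{216}{7525})^2*(e_{15})^2 + (\frac{3264}{7525})^2*(e_{23})^2 + (\frac{3648}{7525})^2*(e_{24})^2 + (\frac{2592}{7525})^2*(e_{25})^2 + (\frac{8558}{7525})^2*(e_{34})^2 + (\frac{453}{1075})^2*(e_{35})^2 + (-\frac{3252}{7525})^2*(e_{45})^2 = \frac{2985984}{56625625}*(-1) + \frac{3392964}{56625625}*(+1) + \frac{6110784}{56625625}*(+1) + \frac{46656}{56625625}*(+1) + \frac{10653696}{56625625}*(+1) + \frac{13307904}{56625625}*(+1) + \frac{6718464}{56625625}*(+1) + \frac{73239364}{56625625}*(-1) + \frac{205209}{1155625}*(-1) + \frac{10575504}{56625625}*(-1) = -1 (each basis 2-blade squares to minus the product of its generators' squares); cross terms between blades sharing an index anticommute and cancel; the commuting (index-disjoint) pairs give grade-4 terms 2*c*c'*(blade product), which cancel blade by blade — e_{1234}: -\frac{29576448}{56625625} + \frac{13439232}{56625625} + \frac{16137216}{56625625} = 0; e_{1235}: -\frac{1565568}{8089375} + \frac{9548928}{56625625} + \frac{1410048}{56625625} = 0; e_{1245}: \frac{11238912}{56625625} - \frac{12814848}{56625625} + \frac{1575936}{56625625} = 0; e_{1345}: \frac{11980368}{56625625} - \frac{2239632}{8089375} + \frac{3697056}{56625625} = 0; e_{2345}: -\frac{21229056}{56625625} - \frac{3305088}{8089375} + \frac{44364672}{56625625} = 0 — confirming B is simple. So B^2 = -1.
B^2 = -1 — B^2 < 0, so the exponential closes trigonometrically: l = 1, alpha*l = \frac{3 \pi}{4}, so exp(alpha B) = cos(\frac{3 \pi}{4}) + (sin(\frac{3 \pi}{4})/1)*B = - \frac{\sqrt{2}}{2} + (\frac{\sqrt{2}}{2})*B.
Answer: - \frac{\sqrt{2}}{2} - \frac{864 \sqrt{2}}{7525} e_{12} - \frac{921 \sqrt{2}}{7525} e_{13} + \frac{1236 \sqrt{2}}{7525} e_{14} + \frac{108 \sqrt{2}}{7525} e_{15} + \frac{1632 \sqrt{2}}{7525} e_{23} + \frac{1824 \sqrt{2}}{7525} e_{24} + \frac{1296 \sqrt{2}}{7525} e_{25} + \frac{4279 \sqrt{2}}{7525} e_{34} + \frac{453 \sqrt{2}}{2150} e_{35} - \frac{1626 \sqrt{2}}{7525} e_{45}


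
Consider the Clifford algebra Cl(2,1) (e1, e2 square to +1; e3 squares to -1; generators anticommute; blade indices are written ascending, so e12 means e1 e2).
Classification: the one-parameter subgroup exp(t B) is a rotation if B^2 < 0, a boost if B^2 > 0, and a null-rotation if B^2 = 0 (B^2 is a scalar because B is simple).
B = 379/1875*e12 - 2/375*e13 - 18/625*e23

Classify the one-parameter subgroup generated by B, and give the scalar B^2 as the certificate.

B^2 term by term: the squares give (379/1875)^2*(e12)^2 + (-2/375)^2*(e13)^2 + (-18/625)^2*(e23)^2 = 143641/3515625*(-1) + 4/140625*(+1) + 324/390625*(+1) = -1/25 (each basis 2-blade squares to minus the product of its generators' squares); cross terms between blades sharing an index anticommute and cancel. So B^2 = -1/25.
Answer: rotation, certificate B^2 = -1/25. Certificate logic: -1/25 is a conjugation-invariant scalar, so its sign fixes rotation versus boost versus null-rotation outright.


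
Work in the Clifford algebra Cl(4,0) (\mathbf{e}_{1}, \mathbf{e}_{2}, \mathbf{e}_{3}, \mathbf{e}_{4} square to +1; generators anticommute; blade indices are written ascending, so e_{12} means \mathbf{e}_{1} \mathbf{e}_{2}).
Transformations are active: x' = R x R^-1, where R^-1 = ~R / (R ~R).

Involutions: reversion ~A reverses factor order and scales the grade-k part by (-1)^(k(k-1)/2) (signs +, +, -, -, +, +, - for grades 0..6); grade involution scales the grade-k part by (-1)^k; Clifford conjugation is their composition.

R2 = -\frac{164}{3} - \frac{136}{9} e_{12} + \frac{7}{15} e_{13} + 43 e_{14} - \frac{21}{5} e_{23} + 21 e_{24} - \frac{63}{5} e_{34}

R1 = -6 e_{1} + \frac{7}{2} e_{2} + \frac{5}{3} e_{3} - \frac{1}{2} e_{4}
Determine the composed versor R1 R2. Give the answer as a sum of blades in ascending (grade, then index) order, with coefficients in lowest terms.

Distribute over the terms of R1 (each basis-blade product reordered to ascending indices, repeated generators contracted through their squares):
(-6 e_{1}) R2 = 328 e_{1} + \frac{272}{3} e_{2} - \frac{14}{5} e_{3} - 258 e_{4} + \frac{126}{5} e_{123} - 126 e_{124} + \frac{378}{5} e_{134}
(\frac{7}{2} e_{2}) R2 = \frac{476}{9} e_{1} - \frac{574}{3} e_{2} - \frac{147}{10} e_{3} + \frac{147}{2} e_{4} - \frac{49}{30} e_{123} - \frac{301}{2} e_{124} - \frac{441}{10} e_{234}
(\frac{5}{3} e_{3}) R2 = -\frac{7}{9} e_{1} + 7 e_{2} - \frac{820}{9} e_{3} - 21 e_{4} - \frac{680}{27} e_{123} - \frac{215}{3} e_{134} - 35 e_{234}
(-\frac{1}{2} e_{4}) R2 = \frac{43}{2} e_{1} + \frac{21}{2} e_{2} - \frac{63}{10} e_{3} + \frac{82}{3} e_{4} + \frac{68}{9} e_{124} - \frac{7}{30} e_{134} + \frac{21}{10} e_{234}
Summing the partial products and collecting blades:
Answer: \frac{7229}{18} e_{1} - \frac{499}{6} e_{2} - \frac{5171}{45} e_{3} - \frac{1069}{6} e_{4} - \frac{437}{270} e_{123} - \frac{4841}{18} e_{124} + \frac{37}{10} e_{134} - 77 e_{234}
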